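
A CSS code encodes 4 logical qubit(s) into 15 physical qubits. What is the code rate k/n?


Code rate R = k/n
= 4/15
= 0.2667

0.2667


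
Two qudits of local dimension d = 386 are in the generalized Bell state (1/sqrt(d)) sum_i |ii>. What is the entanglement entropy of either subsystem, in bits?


For a maximally entangled state in d x d:
S = log2(d) = log2(386)
= 8.5925

8.5925


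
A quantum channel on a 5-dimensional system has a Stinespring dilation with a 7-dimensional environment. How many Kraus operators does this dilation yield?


Tracing out the environment in an orthonormal basis {|i>_E} gives Kraus operators K_i = <i|_E U |0>_E.
Number of Kraus operators = dim(H_env) = d_env
= 7

7


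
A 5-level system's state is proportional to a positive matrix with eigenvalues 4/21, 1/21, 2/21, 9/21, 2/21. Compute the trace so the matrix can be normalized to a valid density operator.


tr(M) = sum of eigenvalues
= 4/21 + 1/21 + 2/21 + 9/21 + 2/21
= 18/21
= 0.8571

0.8571


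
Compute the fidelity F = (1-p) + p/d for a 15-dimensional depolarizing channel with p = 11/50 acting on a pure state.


F = (1-p) + p/d
= (1 - 0.2200) + 0.2200/15
= 0.7800 + 0.0147
= 0.7947

0.7947


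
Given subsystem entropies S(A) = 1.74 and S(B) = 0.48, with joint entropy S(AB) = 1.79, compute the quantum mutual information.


I(A:B) = S(A) + S(B) - S(AB)
= 1.74 + 0.48 - 1.79
= 0.4300

0.4300


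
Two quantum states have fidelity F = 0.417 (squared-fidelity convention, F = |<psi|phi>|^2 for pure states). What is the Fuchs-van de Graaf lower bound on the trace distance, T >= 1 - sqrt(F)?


Fuchs-van de Graaf (squared-fidelity convention): 1 - sqrt(F) <= T <= sqrt(1 - F).
Lower bound: T >= 1 - sqrt(F)
sqrt(F) = sqrt(0.417) = 0.6458
T >= 1 - 0.6458
T >= 0.3542

0.3542


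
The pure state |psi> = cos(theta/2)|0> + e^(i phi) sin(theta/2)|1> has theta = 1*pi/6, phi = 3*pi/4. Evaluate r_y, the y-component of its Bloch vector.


theta = 0.5236, phi = 2.3562
r_y = sin(theta)*sin(phi) = 0.5000 * 0.7071
r_y = 0.3536

0.3536


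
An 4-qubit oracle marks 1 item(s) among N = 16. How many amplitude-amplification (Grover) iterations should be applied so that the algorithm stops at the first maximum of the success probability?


After j Grover iterations the success probability is P(j) = sin^2((2j+1)*theta), where sin(theta) = sqrt(k/N).
N = 2^4 = 16, k = 1
sin(theta) = sqrt(k/N) = 0.25
theta = arcsin(sqrt(k/N)) = 0.2526802551 rad
P(j) reaches its first maximum when (2j+1)*theta is as close as possible to pi/2, i.e. j = round(pi/(4*theta) - 1/2).
pi/(4*theta) - 1/2 = 2.6083
(For comparison, the common estimate pi/4 * sqrt(N/k) = 3.1416; the exact maximiser is used here.)
Optimal iterations = 3

3


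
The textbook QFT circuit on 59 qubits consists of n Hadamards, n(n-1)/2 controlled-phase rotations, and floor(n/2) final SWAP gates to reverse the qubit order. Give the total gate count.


Hadamard gates: 59
Controlled rotations: n*(n-1)/2 = 59*58/2 = 1711
SWAP gates: floor(n/2) = floor(59/2) = 29
Total = 59 + 1711 + 29
= 1799

1799


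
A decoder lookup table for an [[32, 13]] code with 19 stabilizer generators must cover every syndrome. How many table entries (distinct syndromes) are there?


Each stabilizer generator gives a binary (+1 or -1) measurement outcome.
With 19 independent generators:
Total syndromes = 2^19
= 524288

524288


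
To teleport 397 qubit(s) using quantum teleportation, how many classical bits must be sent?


Quantum teleportation requires 2 classical bits per qubit teleported.
397 qubit(s) -> 2 * 397 = 794 classical bits

794


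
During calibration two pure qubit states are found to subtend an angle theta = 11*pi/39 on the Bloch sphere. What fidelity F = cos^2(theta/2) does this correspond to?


For states separated by angle theta on Bloch sphere:
F = cos^2(theta/2)
theta = 11*pi/39 = 0.8861
theta/2 = 0.4430
cos(theta/2) = 0.9035
F = 0.8162

0.8162


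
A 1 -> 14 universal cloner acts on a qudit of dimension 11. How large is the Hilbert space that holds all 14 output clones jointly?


Output space = H^(tensor 14) where dim(H) = 11
dim = 11^14
= 121 (after 2 factors)
= 1331 (after 3 factors)
= 14641 (after 4 factors)
= 161051 (after 5 factors)
= 1771561 (after 6 factors)
= 19487171 (after 7 factors)
= 214358881 (after 8 factors)
= 2357947691 (after 9 factors)
= 25937424601 (after 10 factors)
= 285311670611 (after 11 factors)
= 3138428376721 (after 12 factors)
= 34522712143931 (after 13 factors)
= 379749833583241 (after 14 factors)
= 379749833583241

379749833583241


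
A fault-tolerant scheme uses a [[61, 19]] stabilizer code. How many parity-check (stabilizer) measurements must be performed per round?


For an [[n,k]] stabilizer code:
Number of stabilizer generators = n - k
= 61 - 19
= 42

42


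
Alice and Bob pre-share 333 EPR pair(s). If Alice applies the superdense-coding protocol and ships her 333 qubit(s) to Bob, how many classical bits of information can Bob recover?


Superdense coding allows 2 classical bits per shared entangled pair.
333 pair(s) -> 2 * 333 = 666 classical bits

666


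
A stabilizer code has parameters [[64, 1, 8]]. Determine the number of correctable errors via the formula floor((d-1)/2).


Code parameters: [[64, 1, 8]], distance d = 8.
Number of correctable errors = floor((d-1)/2)
= floor((8 - 1)/2)
= floor(7/2)
= 3

3


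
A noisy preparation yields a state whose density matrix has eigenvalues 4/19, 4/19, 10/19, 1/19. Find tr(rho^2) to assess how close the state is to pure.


tr(rho^2) = sum of eigenvalues squared
= (4/19)^2 + (4/19)^2 + (10/19)^2 + (1/19)^2
= (16 + 16 + 100 + 1) / 361
= 133/361
= 0.3684

0.3684


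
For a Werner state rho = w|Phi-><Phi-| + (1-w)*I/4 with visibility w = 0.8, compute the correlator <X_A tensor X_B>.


|Phi-> = (|00> - |11>)/sqrt(2)
For the pure Bell state, <X_A X_B> = -1 (Bell-state Pauli correlator).
The maximally-mixed part I/4 has tr(I/4 * P tensor P) = 0 for any traceless Pauli P.
So <X_A X_B>_rho = w * (-1) + (1 - w) * 0
= 0.8 * (-1)
= -0.8000

-0.8000


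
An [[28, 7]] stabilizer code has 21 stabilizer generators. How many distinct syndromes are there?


Each stabilizer generator gives a binary (+1 or -1) measurement outcome.
With 21 independent generators:
Total syndromes = 2^21
= 2097152

2097152


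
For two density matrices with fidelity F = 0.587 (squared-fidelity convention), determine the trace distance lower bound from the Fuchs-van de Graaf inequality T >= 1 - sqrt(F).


Fuchs-van de Graaf (squared-fidelity convention): 1 - sqrt(F) <= T <= sqrt(1 - F).
Lower bound: T >= 1 - sqrt(F)
sqrt(F) = sqrt(0.587) = 0.7662
T >= 1 - 0.7662
T >= 0.2338

0.2338


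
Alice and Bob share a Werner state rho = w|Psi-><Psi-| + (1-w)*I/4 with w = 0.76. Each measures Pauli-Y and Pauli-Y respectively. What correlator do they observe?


|Psi-> = (|01> - |10>)/sqrt(2)
For the pure Bell state, <Y_A Y_B> = -1 (Bell-state Pauli correlator).
The maximally-mixed part I/4 has tr(I/4 * P tensor P) = 0 for any traceless Pauli P.
So <Y_A Y_B>_rho = w * (-1) + (1 - w) * 0
= 0.76 * (-1)
= -0.7600

-0.7600


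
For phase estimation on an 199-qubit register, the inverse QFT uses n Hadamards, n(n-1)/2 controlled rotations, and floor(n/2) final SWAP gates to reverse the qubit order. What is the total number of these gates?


Hadamard gates: 199
Controlled rotations: n*(n-1)/2 = 199*198/2 = 19701
SWAP gates: floor(n/2) = floor(199/2) = 99
Total = 199 + 19701 + 99
= 19999

19999


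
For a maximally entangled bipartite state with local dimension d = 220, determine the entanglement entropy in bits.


For a maximally entangled state in d x d:
S = log2(d) = log2(220)
= 7.7814

7.7814


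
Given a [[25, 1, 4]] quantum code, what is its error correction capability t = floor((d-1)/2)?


Code parameters: [[25, 1, 4]], distance d = 4.
Number of correctable errors = floor((d-1)/2)
= floor((4 - 1)/2)
= floor(3/2)
= 1

1


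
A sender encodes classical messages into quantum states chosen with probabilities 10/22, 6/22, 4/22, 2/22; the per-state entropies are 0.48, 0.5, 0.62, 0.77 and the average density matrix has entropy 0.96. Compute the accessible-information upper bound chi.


chi = S(rho) - sum_i p_i * S(rho_i)
Weighted entropy = 10/22 * 0.48 + 6/22 * 0.5 + 4/22 * 0.62 + 2/22 * 0.77
= 0.5373
chi = 0.96 - 0.5373
= 0.4227

0.4227


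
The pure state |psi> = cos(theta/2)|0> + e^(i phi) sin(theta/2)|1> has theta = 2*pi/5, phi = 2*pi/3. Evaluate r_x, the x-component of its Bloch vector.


theta = 1.2566, phi = 2.0944
r_x = sin(theta)*cos(phi) = 0.9511 * -0.5000
r_x = -0.4755

-0.4755


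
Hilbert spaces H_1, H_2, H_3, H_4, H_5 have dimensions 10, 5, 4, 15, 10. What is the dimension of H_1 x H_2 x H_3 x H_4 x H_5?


dim(H_1 x H_2 x H_3 x H_4 x H_5) = 10 * 5 * 4 * 15 * 10
= 50 * 4 * 15 * 10
= 200 * 15 * 10
= 3000 * 10
= 30000

30000


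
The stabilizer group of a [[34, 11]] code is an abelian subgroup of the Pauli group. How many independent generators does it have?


For an [[n,k]] stabilizer code:
Number of stabilizer generators = n - k
= 34 - 11
= 23

23


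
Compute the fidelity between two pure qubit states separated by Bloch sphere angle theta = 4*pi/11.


For states separated by angle theta on Bloch sphere:
F = cos^2(theta/2)
theta = 4*pi/11 = 1.1424
theta/2 = 0.5712
cos(theta/2) = 0.8413
F = 0.7077

0.7077


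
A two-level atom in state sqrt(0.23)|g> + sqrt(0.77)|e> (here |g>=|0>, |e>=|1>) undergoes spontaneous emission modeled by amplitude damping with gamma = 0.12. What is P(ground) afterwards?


For amplitude damping with parameter gamma on state sqrt(a)|0> + sqrt(b)|1>:
alpha^2 = 0.23, beta^2 = 0.77
P(|0>) = alpha^2 + gamma * beta^2
= 0.23 + 0.12 * 0.77
= 0.23 + 0.0924
= 0.3224

0.3224


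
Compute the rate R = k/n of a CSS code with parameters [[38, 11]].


Code rate R = k/n
= 11/38
= 0.2895

0.2895


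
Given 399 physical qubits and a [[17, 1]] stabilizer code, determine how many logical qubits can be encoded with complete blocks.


Each code block uses 17 physical qubits for 1 logical qubit(s).
Number of complete blocks = floor(399 / 17) = 23
Logical qubits = 23 * 1
= 23

23


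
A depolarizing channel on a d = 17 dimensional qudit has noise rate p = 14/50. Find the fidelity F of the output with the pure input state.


F = (1-p) + p/d
= (1 - 0.2800) + 0.2800/17
= 0.7200 + 0.0165
= 0.7365

0.7365


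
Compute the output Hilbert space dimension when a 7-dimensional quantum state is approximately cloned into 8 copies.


Output space = H^(tensor 8) where dim(H) = 7
dim = 7^8
= 49 (after 2 factors)
= 343 (after 3 factors)
= 2401 (after 4 factors)
= 16807 (after 5 factors)
= 117649 (after 6 factors)
= 823543 (after 7 factors)
= 5764801 (after 8 factors)
= 5764801

5764801


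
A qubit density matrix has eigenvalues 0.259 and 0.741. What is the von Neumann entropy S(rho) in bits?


S = -p*log2(p) - (1-p)*log2(1-p)
p = 0.2590, 1-p = 0.7410
= -0.2590 * log2(0.2590) - 0.7410 * log2(0.7410)
= -(-0.5048) - (-0.3204)
= 0.8252

0.8252


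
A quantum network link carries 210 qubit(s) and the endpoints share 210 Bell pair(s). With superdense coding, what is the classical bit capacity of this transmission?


Superdense coding allows 2 classical bits per shared entangled pair.
210 pair(s) -> 2 * 210 = 420 classical bits

420


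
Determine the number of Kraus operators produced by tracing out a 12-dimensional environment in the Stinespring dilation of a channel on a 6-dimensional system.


Tracing out the environment in an orthonormal basis {|i>_E} gives Kraus operators K_i = <i|_E U |0>_E.
Number of Kraus operators = dim(H_env) = d_env
= 12

12


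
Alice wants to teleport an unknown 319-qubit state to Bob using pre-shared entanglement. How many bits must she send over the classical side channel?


Quantum teleportation requires 2 classical bits per qubit teleported.
319 qubit(s) -> 2 * 319 = 638 classical bits

638


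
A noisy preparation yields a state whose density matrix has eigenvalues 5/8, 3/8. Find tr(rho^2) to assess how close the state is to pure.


tr(rho^2) = sum of eigenvalues squared
= (5/8)^2 + (3/8)^2
= (25 + 9) / 64
= 34/64
= 0.5312

0.5312


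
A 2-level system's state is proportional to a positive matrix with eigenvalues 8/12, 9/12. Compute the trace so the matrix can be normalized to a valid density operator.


tr(M) = sum of eigenvalues
= 8/12 + 9/12
= 17/12
= 1.4167

1.4167


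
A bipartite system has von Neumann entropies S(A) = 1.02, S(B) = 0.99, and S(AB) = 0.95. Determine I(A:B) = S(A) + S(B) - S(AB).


I(A:B) = S(A) + S(B) - S(AB)
= 1.02 + 0.99 - 0.95
= 1.0600

1.0600


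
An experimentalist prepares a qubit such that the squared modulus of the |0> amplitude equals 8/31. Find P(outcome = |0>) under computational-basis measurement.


|alpha|^2 = 8/31 = 0.2581
|beta|^2 = 1 - 8/31 = 23/31 = 0.7419
P(|0>) = |alpha|^2 = 0.2581

0.2581


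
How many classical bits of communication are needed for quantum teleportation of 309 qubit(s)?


Quantum teleportation requires 2 classical bits per qubit teleported.
309 qubit(s) -> 2 * 309 = 618 classical bits

618


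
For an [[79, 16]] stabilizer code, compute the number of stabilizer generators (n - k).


For an [[n,k]] stabilizer code:
Number of stabilizer generators = n - k
= 79 - 16
= 63

63


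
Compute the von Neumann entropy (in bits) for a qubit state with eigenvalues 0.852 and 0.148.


S = -p*log2(p) - (1-p)*log2(1-p)
p = 0.8520, 1-p = 0.1480
= -0.8520 * log2(0.8520) - 0.1480 * log2(0.1480)
= -(-0.1969) - (-0.4079)
= 0.6048

0.6048


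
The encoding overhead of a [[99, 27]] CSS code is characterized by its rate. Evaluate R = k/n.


Code rate R = k/n
= 27/99
= 0.2727

0.2727


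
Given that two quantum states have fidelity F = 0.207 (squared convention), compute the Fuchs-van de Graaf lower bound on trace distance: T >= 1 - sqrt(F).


Fuchs-van de Graaf (squared-fidelity convention): 1 - sqrt(F) <= T <= sqrt(1 - F).
Lower bound: T >= 1 - sqrt(F)
sqrt(F) = sqrt(0.207) = 0.4550
T >= 1 - 0.4550
T >= 0.5450

0.5450


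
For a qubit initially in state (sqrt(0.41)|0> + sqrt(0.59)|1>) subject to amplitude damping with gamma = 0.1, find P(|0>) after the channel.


For amplitude damping with parameter gamma on state sqrt(a)|0> + sqrt(b)|1>:
alpha^2 = 0.41, beta^2 = 0.59
P(|0>) = alpha^2 + gamma * beta^2
= 0.41 + 0.1 * 0.59
= 0.41 + 0.0590
= 0.4690

0.4690


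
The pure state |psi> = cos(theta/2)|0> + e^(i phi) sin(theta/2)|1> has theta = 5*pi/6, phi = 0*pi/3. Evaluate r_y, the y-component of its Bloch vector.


theta = 2.6180, phi = 0.0000
r_y = sin(theta)*sin(phi) = 0.5000 * 0.0000
r_y = 0.0000

0.0000


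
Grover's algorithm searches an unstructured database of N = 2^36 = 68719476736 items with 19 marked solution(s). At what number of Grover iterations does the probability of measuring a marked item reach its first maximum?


After j Grover iterations the success probability is P(j) = sin^2((2j+1)*theta), where sin(theta) = sqrt(k/N).
N = 2^36 = 68719476736, k = 19
sin(theta) = sqrt(k/N) = 1.662787988e-05
theta = arcsin(sqrt(k/N)) = 1.662787988e-05 rad
P(j) reaches its first maximum when (2j+1)*theta is as close as possible to pi/2, i.e. j = round(pi/(4*theta) - 1/2).
pi/(4*theta) - 1/2 = 47233.3127
(For comparison, the common estimate pi/4 * sqrt(N/k) = 47233.8127; the exact maximiser is used here.)
Optimal iterations = 47233

47233


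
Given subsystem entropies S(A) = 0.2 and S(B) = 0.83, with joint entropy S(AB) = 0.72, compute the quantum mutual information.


I(A:B) = S(A) + S(B) - S(AB)
= 0.2 + 0.83 - 0.72
= 0.3100

0.3100


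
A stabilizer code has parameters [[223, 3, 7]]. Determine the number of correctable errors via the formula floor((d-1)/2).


Code parameters: [[223, 3, 7]], distance d = 7.
Number of correctable errors = floor((d-1)/2)
= floor((7 - 1)/2)
= floor(6/2)
= 3

3


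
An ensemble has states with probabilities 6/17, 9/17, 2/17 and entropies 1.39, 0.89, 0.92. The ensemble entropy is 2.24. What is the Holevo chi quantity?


chi = S(rho) - sum_i p_i * S(rho_i)
Weighted entropy = 6/17 * 1.39 + 9/17 * 0.89 + 2/17 * 0.92
= 1.0700
chi = 2.24 - 1.0700
= 1.1700

1.1700


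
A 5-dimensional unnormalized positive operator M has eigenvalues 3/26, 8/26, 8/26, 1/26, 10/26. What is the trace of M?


tr(M) = sum of eigenvalues
= 3/26 + 8/26 + 8/26 + 1/26 + 10/26
= 30/26
= 1.1538

1.1538


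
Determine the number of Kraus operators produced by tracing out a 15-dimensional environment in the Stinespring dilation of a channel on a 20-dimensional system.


Tracing out the environment in an orthonormal basis {|i>_E} gives Kraus operators K_i = <i|_E U |0>_E.
Number of Kraus operators = dim(H_env) = d_env
= 15

15


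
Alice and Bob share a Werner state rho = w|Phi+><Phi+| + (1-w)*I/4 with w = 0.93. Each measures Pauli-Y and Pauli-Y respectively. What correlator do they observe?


|Phi+> = (|00> + |11>)/sqrt(2)
For the pure Bell state, <Y_A Y_B> = -1 (Bell-state Pauli correlator).
The maximally-mixed part I/4 has tr(I/4 * P tensor P) = 0 for any traceless Pauli P.
So <Y_A Y_B>_rho = w * (-1) + (1 - w) * 0
= 0.93 * (-1)
= -0.9300

-0.9300


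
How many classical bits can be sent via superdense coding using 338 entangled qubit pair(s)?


Superdense coding allows 2 classical bits per shared entangled pair.
338 pair(s) -> 2 * 338 = 676 classical bits

676


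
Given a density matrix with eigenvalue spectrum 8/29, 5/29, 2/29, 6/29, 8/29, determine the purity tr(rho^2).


tr(rho^2) = sum of eigenvalues squared
= (8/29)^2 + (5/29)^2 + (2/29)^2 + (6/29)^2 + (8/29)^2
= (64 + 25 + 4 + 36 + 64) / 841
= 193/841
= 0.2295

0.2295


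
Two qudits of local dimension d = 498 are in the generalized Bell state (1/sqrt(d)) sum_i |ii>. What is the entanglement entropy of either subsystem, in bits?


For a maximally entangled state in d x d:
S = log2(d) = log2(498)
= 8.9600

8.9600


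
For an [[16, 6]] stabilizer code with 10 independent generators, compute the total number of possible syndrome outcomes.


Each stabilizer generator gives a binary (+1 or -1) measurement outcome.
With 10 independent generators:
Total syndromes = 2^10
= 1024

1024


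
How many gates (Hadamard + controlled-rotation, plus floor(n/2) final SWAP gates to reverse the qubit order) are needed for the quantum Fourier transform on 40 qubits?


Hadamard gates: 40
Controlled rotations: n*(n-1)/2 = 40*39/2 = 780
SWAP gates: floor(n/2) = floor(40/2) = 20
Total = 40 + 780 + 20
= 840

840


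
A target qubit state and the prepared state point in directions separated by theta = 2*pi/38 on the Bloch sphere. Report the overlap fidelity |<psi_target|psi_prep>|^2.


For states separated by angle theta on Bloch sphere:
F = cos^2(theta/2)
theta = 2*pi/38 = 0.1653
theta/2 = 0.0827
cos(theta/2) = 0.9966
F = 0.9932

0.9932


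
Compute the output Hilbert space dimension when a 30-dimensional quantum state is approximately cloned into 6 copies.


Output space = H^(tensor 6) where dim(H) = 30
dim = 30^6
= 900 (after 2 factors)
= 27000 (after 3 factors)
= 810000 (after 4 factors)
= 24300000 (after 5 factors)
= 729000000 (after 6 factors)
= 729000000

729000000


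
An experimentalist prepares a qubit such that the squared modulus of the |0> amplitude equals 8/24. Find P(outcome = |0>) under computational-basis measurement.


|alpha|^2 = 8/24 = 0.3333
|beta|^2 = 1 - 8/24 = 16/24 = 0.6667
P(|0>) = |alpha|^2 = 0.3333

0.3333


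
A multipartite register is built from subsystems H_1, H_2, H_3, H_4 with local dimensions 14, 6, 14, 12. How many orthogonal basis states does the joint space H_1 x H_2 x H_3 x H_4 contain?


dim(H_1 x H_2 x H_3 x H_4) = 14 * 6 * 14 * 12
= 84 * 14 * 12
= 1176 * 12
= 14112

14112


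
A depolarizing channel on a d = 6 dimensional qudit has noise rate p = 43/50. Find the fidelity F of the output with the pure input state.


F = (1-p) + p/d
= (1 - 0.8600) + 0.8600/6
= 0.1400 + 0.1433
= 0.2833

0.2833


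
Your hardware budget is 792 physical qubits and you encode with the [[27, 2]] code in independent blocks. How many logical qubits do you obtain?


Each code block uses 27 physical qubits for 2 logical qubit(s).
Number of complete blocks = floor(792 / 27) = 29
Logical qubits = 29 * 2
= 58

58


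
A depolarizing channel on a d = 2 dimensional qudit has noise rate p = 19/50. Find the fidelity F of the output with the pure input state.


F = (1-p) + p/d
= (1 - 0.3800) + 0.3800/2
= 0.6200 + 0.1900
= 0.8100

0.8100


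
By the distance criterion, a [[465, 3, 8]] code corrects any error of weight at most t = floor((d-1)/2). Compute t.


Code parameters: [[465, 3, 8]], distance d = 8.
Number of correctable errors = floor((d-1)/2)
= floor((8 - 1)/2)
= floor(7/2)
= 3

3


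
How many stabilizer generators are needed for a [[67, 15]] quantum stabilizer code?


For an [[n,k]] stabilizer code:
Number of stabilizer generators = n - k
= 67 - 15
= 52

52


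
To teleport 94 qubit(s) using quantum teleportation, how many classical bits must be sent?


Quantum teleportation requires 2 classical bits per qubit teleported.
94 qubit(s) -> 2 * 94 = 188 classical bits

188


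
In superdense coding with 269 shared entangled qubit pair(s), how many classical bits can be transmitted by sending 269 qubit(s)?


Superdense coding allows 2 classical bits per shared entangled pair.
269 pair(s) -> 2 * 269 = 538 classical bits

538


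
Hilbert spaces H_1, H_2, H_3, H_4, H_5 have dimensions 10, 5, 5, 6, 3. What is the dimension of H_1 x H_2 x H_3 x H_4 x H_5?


dim(H_1 x H_2 x H_3 x H_4 x H_5) = 10 * 5 * 5 * 6 * 3
= 50 * 5 * 6 * 3
= 250 * 6 * 3
= 1500 * 3
= 4500

4500


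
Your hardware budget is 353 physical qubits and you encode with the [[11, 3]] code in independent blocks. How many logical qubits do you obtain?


Each code block uses 11 physical qubits for 3 logical qubit(s).
Number of complete blocks = floor(353 / 11) = 32
Logical qubits = 32 * 3
= 96

96


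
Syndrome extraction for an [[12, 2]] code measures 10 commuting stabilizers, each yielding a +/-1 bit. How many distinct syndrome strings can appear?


Each stabilizer generator gives a binary (+1 or -1) measurement outcome.
With 10 independent generators:
Total syndromes = 2^10
= 1024

1024


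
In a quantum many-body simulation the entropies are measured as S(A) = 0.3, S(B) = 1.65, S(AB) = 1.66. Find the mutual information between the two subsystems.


I(A:B) = S(A) + S(B) - S(AB)
= 0.3 + 1.65 - 1.66
= 0.2900

0.2900


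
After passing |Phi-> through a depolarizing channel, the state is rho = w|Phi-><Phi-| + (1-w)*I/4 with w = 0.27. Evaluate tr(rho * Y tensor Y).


|Phi-> = (|00> - |11>)/sqrt(2)
For the pure Bell state, <Y_A Y_B> = +1 (Bell-state Pauli correlator).
The maximally-mixed part I/4 has tr(I/4 * P tensor P) = 0 for any traceless Pauli P.
So <Y_A Y_B>_rho = w * (+1) + (1 - w) * 0
= 0.27 * (+1)
= 0.2700

0.2700


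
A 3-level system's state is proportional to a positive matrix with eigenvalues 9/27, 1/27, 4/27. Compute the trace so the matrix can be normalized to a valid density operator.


tr(M) = sum of eigenvalues
= 9/27 + 1/27 + 4/27
= 14/27
= 0.5185

0.5185


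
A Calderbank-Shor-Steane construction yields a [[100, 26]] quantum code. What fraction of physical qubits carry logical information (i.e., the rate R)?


Code rate R = k/n
= 26/100
= 0.2600

0.2600


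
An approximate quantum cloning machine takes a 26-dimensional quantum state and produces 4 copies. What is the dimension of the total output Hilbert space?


Output space = H^(tensor 4) where dim(H) = 26
dim = 26^4
= 676 (after 2 factors)
= 17576 (after 3 factors)
= 456976 (after 4 factors)
= 456976

456976


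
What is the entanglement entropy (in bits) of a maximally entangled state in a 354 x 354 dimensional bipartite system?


For a maximally entangled state in d x d:
S = log2(d) = log2(354)
= 8.4676

8.4676


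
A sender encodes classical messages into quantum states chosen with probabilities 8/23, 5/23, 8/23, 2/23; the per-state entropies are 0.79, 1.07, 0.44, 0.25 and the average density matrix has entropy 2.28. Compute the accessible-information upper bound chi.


chi = S(rho) - sum_i p_i * S(rho_i)
Weighted entropy = 8/23 * 0.79 + 5/23 * 1.07 + 8/23 * 0.44 + 2/23 * 0.25
= 0.6822
chi = 2.28 - 0.6822
= 1.5978

1.5978


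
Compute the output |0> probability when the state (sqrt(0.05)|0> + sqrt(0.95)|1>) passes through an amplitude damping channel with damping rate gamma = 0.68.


For amplitude damping with parameter gamma on state sqrt(a)|0> + sqrt(b)|1>:
alpha^2 = 0.05, beta^2 = 0.95
P(|0>) = alpha^2 + gamma * beta^2
= 0.05 + 0.68 * 0.95
= 0.05 + 0.6460
= 0.6960

0.6960


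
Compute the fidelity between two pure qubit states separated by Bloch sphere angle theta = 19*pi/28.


For states separated by angle theta on Bloch sphere:
F = cos^2(theta/2)
theta = 19*pi/28 = 2.1318
theta/2 = 1.0659
cos(theta/2) = 0.4837
F = 0.2340

0.2340


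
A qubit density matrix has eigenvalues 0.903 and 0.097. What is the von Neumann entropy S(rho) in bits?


S = -p*log2(p) - (1-p)*log2(1-p)
p = 0.9030, 1-p = 0.0970
= -0.9030 * log2(0.9030) - 0.0970 * log2(0.0970)
= -(-0.1329) - (-0.3265)
= 0.4594

0.4594


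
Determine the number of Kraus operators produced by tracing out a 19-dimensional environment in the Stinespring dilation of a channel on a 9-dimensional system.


Tracing out the environment in an orthonormal basis {|i>_E} gives Kraus operators K_i = <i|_E U |0>_E.
Number of Kraus operators = dim(H_env) = d_env
= 19

19


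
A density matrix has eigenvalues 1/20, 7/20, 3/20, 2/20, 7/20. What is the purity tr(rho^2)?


tr(rho^2) = sum of eigenvalues squared
= (1/20)^2 + (7/20)^2 + (3/20)^2 + (2/20)^2 + (7/20)^2
= (1 + 49 + 9 + 4 + 49) / 400
= 112/400
= 0.2800

0.2800


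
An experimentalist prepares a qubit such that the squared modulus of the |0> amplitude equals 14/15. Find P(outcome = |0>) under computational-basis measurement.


|alpha|^2 = 14/15 = 0.9333
|beta|^2 = 1 - 14/15 = 1/15 = 0.0667
P(|0>) = |alpha|^2 = 0.9333

0.9333


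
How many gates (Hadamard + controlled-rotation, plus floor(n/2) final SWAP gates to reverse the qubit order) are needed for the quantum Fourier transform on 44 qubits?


Hadamard gates: 44
Controlled rotations: n*(n-1)/2 = 44*43/2 = 946
SWAP gates: floor(n/2) = floor(44/2) = 22
Total = 44 + 946 + 22
= 1012

1012


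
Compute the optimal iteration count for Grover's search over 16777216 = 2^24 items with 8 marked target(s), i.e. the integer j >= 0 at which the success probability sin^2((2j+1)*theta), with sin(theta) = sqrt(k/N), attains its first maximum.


After j Grover iterations the success probability is P(j) = sin^2((2j+1)*theta), where sin(theta) = sqrt(k/N).
N = 2^24 = 16777216, k = 8
sin(theta) = sqrt(k/N) = 0.000690533966
theta = arcsin(sqrt(k/N)) = 0.0006905340209 rad
P(j) reaches its first maximum when (2j+1)*theta is as close as possible to pi/2, i.e. j = round(pi/(4*theta) - 1/2).
pi/(4*theta) - 1/2 = 1136.8779
(For comparison, the common estimate pi/4 * sqrt(N/k) = 1137.3780; the exact maximiser is used here.)
Optimal iterations = 1137

1137


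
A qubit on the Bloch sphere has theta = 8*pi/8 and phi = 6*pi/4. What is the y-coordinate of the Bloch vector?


theta = 3.1416, phi = 4.7124
r_y = sin(theta)*sin(phi) = 0.0000 * -1.0000
r_y = 0.0000

0.0000


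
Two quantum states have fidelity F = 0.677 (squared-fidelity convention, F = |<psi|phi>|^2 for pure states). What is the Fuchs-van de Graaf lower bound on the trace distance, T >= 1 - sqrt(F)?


Fuchs-van de Graaf (squared-fidelity convention): 1 - sqrt(F) <= T <= sqrt(1 - F).
Lower bound: T >= 1 - sqrt(F)
sqrt(F) = sqrt(0.677) = 0.8228
T >= 1 - 0.8228
T >= 0.1772

0.1772


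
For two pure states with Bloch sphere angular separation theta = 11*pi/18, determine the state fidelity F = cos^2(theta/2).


For states separated by angle theta on Bloch sphere:
F = cos^2(theta/2)
theta = 11*pi/18 = 1.9199
theta/2 = 0.9599
cos(theta/2) = 0.5736
F = 0.3290

0.3290


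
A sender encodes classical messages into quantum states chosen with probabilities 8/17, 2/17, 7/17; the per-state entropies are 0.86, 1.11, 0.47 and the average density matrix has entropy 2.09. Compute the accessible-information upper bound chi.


chi = S(rho) - sum_i p_i * S(rho_i)
Weighted entropy = 8/17 * 0.86 + 2/17 * 1.11 + 7/17 * 0.47
= 0.7288
chi = 2.09 - 0.7288
= 1.3612

1.3612


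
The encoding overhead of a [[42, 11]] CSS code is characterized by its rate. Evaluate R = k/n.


Code rate R = k/n
= 11/42
= 0.2619

0.2619


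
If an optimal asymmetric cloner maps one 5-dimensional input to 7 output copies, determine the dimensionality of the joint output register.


Output space = H^(tensor 7) where dim(H) = 5
dim = 5^7
= 25 (after 2 factors)
= 125 (after 3 factors)
= 625 (after 4 factors)
= 3125 (after 5 factors)
= 15625 (after 6 factors)
= 78125 (after 7 factors)
= 78125

78125


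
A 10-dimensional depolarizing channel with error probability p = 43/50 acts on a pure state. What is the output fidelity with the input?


F = (1-p) + p/d
= (1 - 0.8600) + 0.8600/10
= 0.1400 + 0.0860
= 0.2260

0.2260


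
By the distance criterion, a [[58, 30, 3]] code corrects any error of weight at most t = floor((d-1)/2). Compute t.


Code parameters: [[58, 30, 3]], distance d = 3.
Number of correctable errors = floor((d-1)/2)
= floor((3 - 1)/2)
= floor(2/2)
= 1

1


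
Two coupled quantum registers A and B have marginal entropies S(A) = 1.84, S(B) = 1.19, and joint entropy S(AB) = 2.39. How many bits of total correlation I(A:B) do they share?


I(A:B) = S(A) + S(B) - S(AB)
= 1.84 + 1.19 - 2.39
= 0.6400

0.6400


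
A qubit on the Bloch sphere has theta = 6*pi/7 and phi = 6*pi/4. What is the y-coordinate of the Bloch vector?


theta = 2.6928, phi = 4.7124
r_y = sin(theta)*sin(phi) = 0.4339 * -1.0000
r_y = -0.4339

-0.4339


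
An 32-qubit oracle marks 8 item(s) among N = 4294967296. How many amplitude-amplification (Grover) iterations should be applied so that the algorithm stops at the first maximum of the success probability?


After j Grover iterations the success probability is P(j) = sin^2((2j+1)*theta), where sin(theta) = sqrt(k/N).
N = 2^32 = 4294967296, k = 8
sin(theta) = sqrt(k/N) = 4.315837288e-05
theta = arcsin(sqrt(k/N)) = 4.315837289e-05 rad
P(j) reaches its first maximum when (2j+1)*theta is as close as possible to pi/2, i.e. j = round(pi/(4*theta) - 1/2).
pi/(4*theta) - 1/2 = 18197.5485
(For comparison, the common estimate pi/4 * sqrt(N/k) = 18198.0485; the exact maximiser is used here.)
Optimal iterations = 18198

18198


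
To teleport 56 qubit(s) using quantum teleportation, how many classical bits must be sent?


Quantum teleportation requires 2 classical bits per qubit teleported.
56 qubit(s) -> 2 * 56 = 112 classical bits

112


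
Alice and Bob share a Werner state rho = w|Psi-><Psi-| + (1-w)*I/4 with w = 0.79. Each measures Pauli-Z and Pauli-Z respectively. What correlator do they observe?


|Psi-> = (|01> - |10>)/sqrt(2)
For the pure Bell state, <Z_A Z_B> = -1 (Bell-state Pauli correlator).
The maximally-mixed part I/4 has tr(I/4 * P tensor P) = 0 for any traceless Pauli P.
So <Z_A Z_B>_rho = w * (-1) + (1 - w) * 0
= 0.79 * (-1)
= -0.7900

-0.7900


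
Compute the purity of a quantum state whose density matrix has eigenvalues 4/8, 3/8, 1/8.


tr(rho^2) = sum of eigenvalues squared
= (4/8)^2 + (3/8)^2 + (1/8)^2
= (16 + 9 + 1) / 64
= 26/64
= 0.4062

0.4062


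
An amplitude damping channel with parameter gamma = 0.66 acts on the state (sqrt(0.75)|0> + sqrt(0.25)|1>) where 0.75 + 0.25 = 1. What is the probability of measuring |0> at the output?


For amplitude damping with parameter gamma on state sqrt(a)|0> + sqrt(b)|1>:
alpha^2 = 0.75, beta^2 = 0.25
P(|0>) = alpha^2 + gamma * beta^2
= 0.75 + 0.66 * 0.25
= 0.75 + 0.1650
= 0.9150

0.9150


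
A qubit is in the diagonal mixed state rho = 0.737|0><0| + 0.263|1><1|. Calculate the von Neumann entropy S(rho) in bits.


S = -p*log2(p) - (1-p)*log2(1-p)
p = 0.7370, 1-p = 0.2630
= -0.7370 * log2(0.7370) - 0.2630 * log2(0.2630)
= -(-0.3245) - (-0.5068)
= 0.8312

0.8312


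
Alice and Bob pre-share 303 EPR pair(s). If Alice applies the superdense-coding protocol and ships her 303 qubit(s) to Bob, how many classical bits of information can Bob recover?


Superdense coding allows 2 classical bits per shared entangled pair.
303 pair(s) -> 2 * 303 = 606 classical bits

606


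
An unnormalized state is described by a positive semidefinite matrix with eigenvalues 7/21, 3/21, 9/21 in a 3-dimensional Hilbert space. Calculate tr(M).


tr(M) = sum of eigenvalues
= 7/21 + 3/21 + 9/21
= 19/21
= 0.9048

0.9048


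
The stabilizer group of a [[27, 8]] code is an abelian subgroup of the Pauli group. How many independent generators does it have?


For an [[n,k]] stabilizer code:
Number of stabilizer generators = n - k
= 27 - 8
= 19

19


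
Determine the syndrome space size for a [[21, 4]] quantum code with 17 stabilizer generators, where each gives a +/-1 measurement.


Each stabilizer generator gives a binary (+1 or -1) measurement outcome.
With 17 independent generators:
Total syndromes = 2^17
= 131072

131072


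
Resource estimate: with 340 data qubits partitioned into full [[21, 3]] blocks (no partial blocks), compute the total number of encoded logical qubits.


Each code block uses 21 physical qubits for 3 logical qubit(s).
Number of complete blocks = floor(340 / 21) = 16
Logical qubits = 16 * 3
= 48

48


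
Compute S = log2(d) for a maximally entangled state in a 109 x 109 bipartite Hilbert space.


For a maximally entangled state in d x d:
S = log2(d) = log2(109)
= 6.7682

6.7682


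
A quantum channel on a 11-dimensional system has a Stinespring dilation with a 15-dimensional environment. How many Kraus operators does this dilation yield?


Tracing out the environment in an orthonormal basis {|i>_E} gives Kraus operators K_i = <i|_E U |0>_E.
Number of Kraus operators = dim(H_env) = d_env
= 15

15


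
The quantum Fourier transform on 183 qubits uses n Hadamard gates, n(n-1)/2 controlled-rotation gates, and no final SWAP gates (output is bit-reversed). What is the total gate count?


Hadamard gates: 183
Controlled rotations: n*(n-1)/2 = 183*182/2 = 16653
SWAP gates: 0 (omitted)
Total = 183 + 16653
= 16836

16836


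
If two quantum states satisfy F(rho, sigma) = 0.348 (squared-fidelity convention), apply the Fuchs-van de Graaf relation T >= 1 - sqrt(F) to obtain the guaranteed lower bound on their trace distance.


Fuchs-van de Graaf (squared-fidelity convention): 1 - sqrt(F) <= T <= sqrt(1 - F).
Lower bound: T >= 1 - sqrt(F)
sqrt(F) = sqrt(0.348) = 0.5899
T >= 1 - 0.5899
T >= 0.4101

0.4101


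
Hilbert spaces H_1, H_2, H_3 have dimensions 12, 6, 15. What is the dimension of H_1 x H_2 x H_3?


dim(H_1 x H_2 x H_3) = 12 * 6 * 15
= 72 * 15
= 1080

1080


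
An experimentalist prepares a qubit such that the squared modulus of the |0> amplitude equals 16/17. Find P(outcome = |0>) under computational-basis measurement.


|alpha|^2 = 16/17 = 0.9412
|beta|^2 = 1 - 16/17 = 1/17 = 0.0588
P(|0>) = |alpha|^2 = 0.9412

0.9412


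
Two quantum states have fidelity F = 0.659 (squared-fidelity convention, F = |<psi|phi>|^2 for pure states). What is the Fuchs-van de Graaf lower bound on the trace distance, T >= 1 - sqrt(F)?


Fuchs-van de Graaf (squared-fidelity convention): 1 - sqrt(F) <= T <= sqrt(1 - F).
Lower bound: T >= 1 - sqrt(F)
sqrt(F) = sqrt(0.659) = 0.8118
T >= 1 - 0.8118
T >= 0.1882

0.1882


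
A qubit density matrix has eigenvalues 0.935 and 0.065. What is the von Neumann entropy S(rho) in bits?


S = -p*log2(p) - (1-p)*log2(1-p)
p = 0.9350, 1-p = 0.0650
= -0.9350 * log2(0.9350) - 0.0650 * log2(0.0650)
= -(-0.0907) - (-0.2563)
= 0.3470

0.3470


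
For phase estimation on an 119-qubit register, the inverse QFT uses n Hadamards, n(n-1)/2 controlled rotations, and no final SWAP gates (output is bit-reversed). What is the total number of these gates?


Hadamard gates: 119
Controlled rotations: n*(n-1)/2 = 119*118/2 = 7021
SWAP gates: 0 (omitted)
Total = 119 + 7021
= 7140

7140


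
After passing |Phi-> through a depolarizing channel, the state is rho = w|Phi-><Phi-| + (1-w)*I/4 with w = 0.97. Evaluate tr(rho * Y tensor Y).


|Phi-> = (|00> - |11>)/sqrt(2)
For the pure Bell state, <Y_A Y_B> = +1 (Bell-state Pauli correlator).
The maximally-mixed part I/4 has tr(I/4 * P tensor P) = 0 for any traceless Pauli P.
So <Y_A Y_B>_rho = w * (+1) + (1 - w) * 0
= 0.97 * (+1)
= 0.9700

0.9700


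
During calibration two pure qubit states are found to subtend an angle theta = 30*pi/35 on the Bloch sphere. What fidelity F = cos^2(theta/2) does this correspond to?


For states separated by angle theta on Bloch sphere:
F = cos^2(theta/2)
theta = 30*pi/35 = 2.6928
theta/2 = 1.3464
cos(theta/2) = 0.2225
F = 0.0495

0.0495


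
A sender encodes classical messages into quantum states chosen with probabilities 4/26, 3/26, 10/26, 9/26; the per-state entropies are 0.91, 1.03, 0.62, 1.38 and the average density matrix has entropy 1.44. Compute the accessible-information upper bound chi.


chi = S(rho) - sum_i p_i * S(rho_i)
Weighted entropy = 4/26 * 0.91 + 3/26 * 1.03 + 10/26 * 0.62 + 9/26 * 1.38
= 0.9750
chi = 1.44 - 0.9750
= 0.4650

0.4650


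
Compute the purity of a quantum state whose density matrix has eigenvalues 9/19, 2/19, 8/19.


tr(rho^2) = sum of eigenvalues squared
= (9/19)^2 + (2/19)^2 + (8/19)^2
= (81 + 4 + 64) / 361
= 149/361
= 0.4127

0.4127


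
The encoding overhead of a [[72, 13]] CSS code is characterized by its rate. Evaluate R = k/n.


Code rate R = k/n
= 13/72
= 0.1806

0.1806


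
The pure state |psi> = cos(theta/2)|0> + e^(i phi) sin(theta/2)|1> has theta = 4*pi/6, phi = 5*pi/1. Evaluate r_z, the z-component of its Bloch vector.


theta = 2.0944, phi = 15.7080
r_z = cos(theta) = -0.5000

-0.5000


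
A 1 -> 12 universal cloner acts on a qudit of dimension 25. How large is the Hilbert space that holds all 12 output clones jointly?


Output space = H^(tensor 12) where dim(H) = 25
dim = 25^12
= 625 (after 2 factors)
= 15625 (after 3 factors)
= 390625 (after 4 factors)
= 9765625 (after 5 factors)
= 244140625 (after 6 factors)
= 6103515625 (after 7 factors)
= 152587890625 (after 8 factors)
= 3814697265625 (after 9 factors)
= 95367431640625 (after 10 factors)
= 2384185791015625 (after 11 factors)
= 59604644775390625 (after 12 factors)
= 59604644775390625

59604644775390625


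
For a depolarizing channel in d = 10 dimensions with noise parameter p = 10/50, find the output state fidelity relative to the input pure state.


F = (1-p) + p/d
= (1 - 0.2000) + 0.2000/10
= 0.8000 + 0.0200
= 0.8200

0.8200


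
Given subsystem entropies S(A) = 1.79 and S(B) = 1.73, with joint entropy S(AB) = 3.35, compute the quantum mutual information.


I(A:B) = S(A) + S(B) - S(AB)
= 1.79 + 1.73 - 3.35
= 0.1700

0.1700


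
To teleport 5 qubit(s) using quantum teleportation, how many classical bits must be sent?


Quantum teleportation requires 2 classical bits per qubit teleported.
5 qubit(s) -> 2 * 5 = 10 classical bits

10


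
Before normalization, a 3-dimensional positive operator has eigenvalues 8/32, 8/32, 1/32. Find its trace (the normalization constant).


tr(M) = sum of eigenvalues
= 8/32 + 8/32 + 1/32
= 17/32
= 0.5312

0.5312


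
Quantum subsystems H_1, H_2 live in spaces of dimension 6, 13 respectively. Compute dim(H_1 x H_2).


dim(H_1 x H_2) = 6 * 13
= 78

78


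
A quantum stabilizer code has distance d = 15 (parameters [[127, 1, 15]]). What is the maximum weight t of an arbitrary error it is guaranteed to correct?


Code parameters: [[127, 1, 15]], distance d = 15.
Number of correctable errors = floor((d-1)/2)
= floor((15 - 1)/2)
= floor(14/2)
= 7

7
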